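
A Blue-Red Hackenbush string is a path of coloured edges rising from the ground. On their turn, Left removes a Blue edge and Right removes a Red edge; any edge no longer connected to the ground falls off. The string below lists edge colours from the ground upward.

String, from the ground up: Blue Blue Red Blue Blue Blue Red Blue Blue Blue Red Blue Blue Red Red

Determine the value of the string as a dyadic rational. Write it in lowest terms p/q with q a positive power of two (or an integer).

15833/8192

edge 1 of 15 (Blue): { 0 | (no moves) } gives 1
edge 2 of 15 (Blue): { 0, 1 | (no moves) } gives 2
edge 3 of 15 (Red): { 0, 1 | 2 } gives 3/2
edge 4 of 15 (Blue): { 0, 1, 3/2 | 2 } gives 7/4
edge 5 of 15 (Blue): { 0, 1, 3/2, 7/4 | 2 } gives 15/8
edge 6 of 15 (Blue): { 0, 1, 3/2, 7/4, 15/8 | 2 } gives 31/16
edge 7 of 15 (Red): { 0, 1, 3/2, 7/4, 15/8 | 31/16, 2 } gives 61/32
edge 8 of 15 (Blue): { 0, 1, 3/2, 7/4, 15/8, 61/32 | 31/16, 2 } gives 123/64
edge 9 of 15 (Blue): { 0, 1, 3/2, 7/4, 15/8, 61/32, 123/64 | 31/16, 2 } gives 247/128
edge 10 of 15 (Blue): { 0, 1, 3/2, 7/4, 15/8, 61/32, 123/64, 247/128 | 31/16, 2 } gives 495/256
edge 11 of 15 (Red): { 0, 1, 3/2, 7/4, 15/8, 61/32, 123/64, 247/128 | 495/256, 31/16, 2 } gives 989/512
edge 12 of 15 (Blue): { 0, 1, 3/2, 7/4, 15/8, 61/32, 123/64, 247/128, 989/512 | 495/256, 31/16, 2 } gives 1979/1024
edge 13 of 15 (Blue): { 0, 1, 3/2, 7/4, 15/8, 61/32, 123/64, 247/128, 989/512, 1979/1024 | 495/256, 31/16, 2 } gives 3959/2048
edge 14 of 15 (Red): { 0, 1, 3/2, 7/4, 15/8, 61/32, 123/64, 247/128, 989/512, 1979/1024 | 3959/2048, 495/256, 31/16, 2 } gives 7917/4096
edge 15 of 15 (Red): { 0, 1, 3/2, 7/4, 15/8, 61/32, 123/64, 247/128, 989/512, 1979/1024 | 7917/4096, 3959/2048, 495/256, 31/16, 2 } gives 15833/8192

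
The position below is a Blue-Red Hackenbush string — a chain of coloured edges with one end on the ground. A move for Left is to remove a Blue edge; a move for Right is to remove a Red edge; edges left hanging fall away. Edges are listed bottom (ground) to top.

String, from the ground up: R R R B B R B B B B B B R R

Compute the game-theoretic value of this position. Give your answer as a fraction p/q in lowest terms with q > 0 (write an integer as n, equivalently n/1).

-4615/2048

Prefix values for R R R B B R B B B B B B R R via {L|R} + simplicity:
step 1: add R to get R; options L={ · } R={ 0 } = -1
step 2: add R to get RR; options L={ · } R={ -1 0 } = -2
step 3: add R to get RRR; options L={ · } R={ -2 -1 0 } = -3
step 4: add B to get RRRB; options L={ -3 } R={ -2 -1 0 } = -5/2
step 5: add B to get RRRBB; options L={ -3 -5/2 } R={ -2 -1 0 } = -9/4
step 6: add R to get RRRBBR; options L={ -3 -5/2 } R={ -9/4 -2 -1 0 } = -19/8
step 7: add B to get RRRBBRB; options L={ -3 -5/2 -19/8 } R={ -9/4 -2 -1 0 } = -37/16
step 8: add B to get RRRBBRBB; options L={ -3 -5/2 -19/8 -37/16 } R={ -9/4 -2 -1 0 } = -73/32
step 9: add B to get RRRBBRBBB; options L={ -3 -5/2 -19/8 -37/16 -73/32 } R={ -9/4 -2 -1 0 } = -145/64
step 10: add B to get RRRBBRBBBB; options L={ -3 -5/2 -19/8 -37/16 -73/32 -145/64 } R={ -9/4 -2 -1 0 } = -289/128
step 11: add B to get RRRBBRBBBBB; options L={ -3 -5/2 -19/8 -37/16 -73/32 -145/64 -289/128 } R={ -9/4 -2 -1 0 } = -577/256
step 12: add B to get RRRBBRBBBBBB; options L={ -3 -5/2 -19/8 -37/16 -73/32 -145/64 -289/128 -577/256 } R={ -9/4 -2 -1 0 } = -1153/512
step 13: add R to get RRRBBRBBBBBBR; options L={ -3 -5/2 -19/8 -37/16 -73/32 -145/64 -289/128 -577/256 } R={ -1153/512 -9/4 -2 -1 0 } = -2307/1024
step 14: add R to get RRRBBRBBBBBBRR; options L={ -3 -5/2 -19/8 -37/16 -73/32 -145/64 -289/128 -577/256 } R={ -2307/1024 -1153/512 -9/4 -2 -1 0 } = -4615/2048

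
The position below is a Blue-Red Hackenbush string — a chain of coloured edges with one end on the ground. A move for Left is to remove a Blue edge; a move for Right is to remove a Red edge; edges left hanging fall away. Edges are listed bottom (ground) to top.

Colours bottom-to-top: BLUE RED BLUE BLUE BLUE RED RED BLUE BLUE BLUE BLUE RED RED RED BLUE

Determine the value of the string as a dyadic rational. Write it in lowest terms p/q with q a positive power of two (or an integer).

Prefix values for BLUE RED BLUE BLUE BLUE RED RED BLUE BLUE BLUE BLUE RED RED RED BLUE via {L|R} + simplicity:
step 1: add BLUE to get B; options L={ 0 } R={ (no moves) } → 1
step 2: add RED to get BR; options L={ 0 } R={ 1 } → 1/2
step 3: add BLUE to get BRB; options L={ 0,1/2 } R={ 1 } → 3/4
step 4: add BLUE to get BRBB; options L={ 0,1/2,3/4 } R={ 1 } → 7/8
step 5: add BLUE to get BRBBB; options L={ 0,1/2,3/4,7/8 } R={ 1 } → 15/16
step 6: add RED to get BRBBBR; options L={ 0,1/2,3/4,7/8 } R={ 15/16,1 } → 29/32
step 7: add RED to get BRBBBRR; options L={ 0,1/2,3/4,7/8 } R={ 29/32,15/16,1 } → 57/64
step 8: add BLUE to get BRBBBRRB; options L={ 0,1/2,3/4,7/8,57/64 } R={ 29/32,15/16,1 } → 115/128
step 9: add BLUE to get BRBBBRRBB; options L={ 0,1/2,3/4,7/8,57/64,115/128 } R={ 29/32,15/16,1 } → 231/256
step 10: add BLUE to get BRBBBRRBBB; options L={ 0,1/2,3/4,7/8,57/64,115/128,231/256 } R={ 29/32,15/16,1 } → 463/512
step 11: add BLUE to get BRBBBRRBBBB; options L={ 0,1/2,3/4,7/8,57/64,115/128,231/256,463/512 } R={ 29/32,15/16,1 } → 927/1024
step 12: add RED to get BRBBBRRBBBBR; options L={ 0,1/2,3/4,7/8,57/64,115/128,231/256,463/512 } R={ 927/1024,29/32,15/16,1 } → 1853/2048
step 13: add RED to get BRBBBRRBBBBRR; options L={ 0,1/2,3/4,7/8,57/64,115/128,231/256,463/512 } R={ 1853/2048,927/1024,29/32,15/16,1 } → 3705/4096
step 14: add RED to get BRBBBRRBBBBRRR; options L={ 0,1/2,3/4,7/8,57/64,115/128,231/256,463/512 } R={ 3705/4096,1853/2048,927/1024,29/32,15/16,1 } → 7409/8192
step 15: add BLUE to get BRBBBRRBBBBRRRB; options L={ 0,1/2,3/4,7/8,57/64,115/128,231/256,463/512,7409/8192 } R={ 3705/4096,1853/2048,927/1024,29/32,15/16,1 } → 14819/16384

14819/16384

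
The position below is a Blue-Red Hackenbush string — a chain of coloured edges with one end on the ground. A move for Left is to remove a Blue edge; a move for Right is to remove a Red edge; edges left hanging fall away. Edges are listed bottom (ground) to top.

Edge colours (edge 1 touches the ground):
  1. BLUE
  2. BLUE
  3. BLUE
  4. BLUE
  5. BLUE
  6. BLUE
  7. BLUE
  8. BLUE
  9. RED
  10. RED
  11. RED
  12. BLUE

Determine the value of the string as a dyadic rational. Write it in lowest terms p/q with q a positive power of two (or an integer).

v_1 [B]  L=[0]  R=[none]  = 1
v_2 [BB]  L=[0; 1]  R=[none]  = 2
v_3 [BBB]  L=[0; 1; 2]  R=[none]  = 3
v_4 [BBBB]  L=[0; 1; 2; 3]  R=[none]  = 4
v_5 [BBBBB]  L=[0; 1; 2; 3; 4]  R=[none]  = 5
v_6 [BBBBBB]  L=[0; 1; 2; 3; 4; 5]  R=[none]  = 6
v_7 [BBBBBBB]  L=[0; 1; 2; 3; 4; 5; 6]  R=[none]  = 7
v_8 [BBBBBBBB]  L=[0; 1; 2; 3; 4; 5; 6; 7]  R=[none]  = 8
v_9 [BBBBBBBBR]  L=[0; 1; 2; 3; 4; 5; 6; 7]  R=[8]  = 15/2
v_10 [BBBBBBBBRR]  L=[0; 1; 2; 3; 4; 5; 6; 7]  R=[15/2; 8]  = 29/4
v_11 [BBBBBBBBRRR]  L=[0; 1; 2; 3; 4; 5; 6; 7]  R=[29/4; 15/2; 8]  = 57/8
v_12 [BBBBBBBBRRRB]  L=[0; 1; 2; 3; 4; 5; 6; 7; 57/8]  R=[29/4; 15/2; 8]  = 115/16

115/16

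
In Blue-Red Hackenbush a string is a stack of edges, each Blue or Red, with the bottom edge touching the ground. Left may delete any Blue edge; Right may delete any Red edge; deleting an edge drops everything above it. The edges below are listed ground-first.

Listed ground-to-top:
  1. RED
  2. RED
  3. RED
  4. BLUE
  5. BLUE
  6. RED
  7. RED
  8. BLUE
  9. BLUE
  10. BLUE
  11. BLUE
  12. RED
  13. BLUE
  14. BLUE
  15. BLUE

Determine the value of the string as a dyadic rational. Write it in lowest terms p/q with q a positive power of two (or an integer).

-9745/4096

edge 1 of 15 (RED): { (no moves) | 0 } → -1
edge 2 of 15 (RED): { (no moves) | -1, 0 } → -2
edge 3 of 15 (RED): { (no moves) | -2, -1, 0 } → -3
edge 4 of 15 (BLUE): { -3 | -2, -1, 0 } → -5/2
edge 5 of 15 (BLUE): { -3, -5/2 | -2, -1, 0 } → -9/4
edge 6 of 15 (RED): { -3, -5/2 | -9/4, -2, -1, 0 } → -19/8
edge 7 of 15 (RED): { -3, -5/2 | -19/8, -9/4, -2, -1, 0 } → -39/16
edge 8 of 15 (BLUE): { -3, -5/2, -39/16 | -19/8, -9/4, -2, -1, 0 } → -77/32
edge 9 of 15 (BLUE): { -3, -5/2, -39/16, -77/32 | -19/8, -9/4, -2, -1, 0 } → -153/64
edge 10 of 15 (BLUE): { -3, -5/2, -39/16, -77/32, -153/64 | -19/8, -9/4, -2, -1, 0 } → -305/128
edge 11 of 15 (BLUE): { -3, -5/2, -39/16, -77/32, -153/64, -305/128 | -19/8, -9/4, -2, -1, 0 } → -609/256
edge 12 of 15 (RED): { -3, -5/2, -39/16, -77/32, -153/64, -305/128 | -609/256, -19/8, -9/4, -2, -1, 0 } → -1219/512
edge 13 of 15 (BLUE): { -3, -5/2, -39/16, -77/32, -153/64, -305/128, -1219/512 | -609/256, -19/8, -9/4, -2, -1, 0 } → -2437/1024
edge 14 of 15 (BLUE): { -3, -5/2, -39/16, -77/32, -153/64, -305/128, -1219/512, -2437/1024 | -609/256, -19/8, -9/4, -2, -1, 0 } → -4873/2048
edge 15 of 15 (BLUE): { -3, -5/2, -39/16, -77/32, -153/64, -305/128, -1219/512, -2437/1024, -4873/2048 | -609/256, -19/8, -9/4, -2, -1, 0 } → -9745/4096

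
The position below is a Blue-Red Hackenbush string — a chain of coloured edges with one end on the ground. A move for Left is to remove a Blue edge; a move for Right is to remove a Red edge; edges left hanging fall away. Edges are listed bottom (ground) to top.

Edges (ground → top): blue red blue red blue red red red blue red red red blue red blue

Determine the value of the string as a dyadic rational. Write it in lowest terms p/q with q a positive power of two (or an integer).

value_1 [b]  L=[0]  R=[]  ⇒ 1
value_2 [br]  L=[0]  R=[1]  ⇒ 1/2
value_3 [brb]  L=[0,1/2]  R=[1]  ⇒ 3/4
value_4 [brbr]  L=[0,1/2]  R=[3/4,1]  ⇒ 5/8
value_5 [brbrb]  L=[0,1/2,5/8]  R=[3/4,1]  ⇒ 11/16
value_6 [brbrbr]  L=[0,1/2,5/8]  R=[11/16,3/4,1]  ⇒ 21/32
value_7 [brbrbrr]  L=[0,1/2,5/8]  R=[21/32,11/16,3/4,1]  ⇒ 41/64
value_8 [brbrbrrr]  L=[0,1/2,5/8]  R=[41/64,21/32,11/16,3/4,1]  ⇒ 81/128
value_9 [brbrbrrrb]  L=[0,1/2,5/8,81/128]  R=[41/64,21/32,11/16,3/4,1]  ⇒ 163/256
value_10 [brbrbrrrbr]  L=[0,1/2,5/8,81/128]  R=[163/256,41/64,21/32,11/16,3/4,1]  ⇒ 325/512
value_11 [brbrbrrrbrr]  L=[0,1/2,5/8,81/128]  R=[325/512,163/256,41/64,21/32,11/16,3/4,1]  ⇒ 649/1024
value_12 [brbrbrrrbrrr]  L=[0,1/2,5/8,81/128]  R=[649/1024,325/512,163/256,41/64,21/32,11/16,3/4,1]  ⇒ 1297/2048
value_13 [brbrbrrrbrrrb]  L=[0,1/2,5/8,81/128,1297/2048]  R=[649/1024,325/512,163/256,41/64,21/32,11/16,3/4,1]  ⇒ 2595/4096
value_14 [brbrbrrrbrrrbr]  L=[0,1/2,5/8,81/128,1297/2048]  R=[2595/4096,649/1024,325/512,163/256,41/64,21/32,11/16,3/4,1]  ⇒ 5189/8192
value_15 [brbrbrrrbrrrbrb]  L=[0,1/2,5/8,81/128,1297/2048,5189/8192]  R=[2595/4096,649/1024,325/512,163/256,41/64,21/32,11/16,3/4,1]  ⇒ 10379/16384

10379/16384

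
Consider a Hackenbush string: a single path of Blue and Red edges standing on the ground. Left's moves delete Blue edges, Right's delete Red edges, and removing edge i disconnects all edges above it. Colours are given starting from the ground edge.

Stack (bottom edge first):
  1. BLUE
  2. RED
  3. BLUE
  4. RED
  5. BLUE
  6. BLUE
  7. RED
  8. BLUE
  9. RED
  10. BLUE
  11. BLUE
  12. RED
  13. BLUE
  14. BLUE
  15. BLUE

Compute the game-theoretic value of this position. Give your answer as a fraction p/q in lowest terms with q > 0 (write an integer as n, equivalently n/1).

Build g(s[:k]) for k = 1..15, string s = BLUE RED BLUE RED BLUE BLUE RED BLUE RED BLUE BLUE RED BLUE BLUE BLUE.
g_1 [B]  L=[0]  R=[]  -> 1
g_2 [BR]  L=[0]  R=[1]  -> 1/2
g_3 [BRB]  L=[0; 1/2]  R=[1]  -> 3/4
g_4 [BRBR]  L=[0; 1/2]  R=[3/4; 1]  -> 5/8
g_5 [BRBRB]  L=[0; 1/2; 5/8]  R=[3/4; 1]  -> 11/16
g_6 [BRBRBB]  L=[0; 1/2; 5/8; 11/16]  R=[3/4; 1]  -> 23/32
g_7 [BRBRBBR]  L=[0; 1/2; 5/8; 11/16]  R=[23/32; 3/4; 1]  -> 45/64
g_8 [BRBRBBRB]  L=[0; 1/2; 5/8; 11/16; 45/64]  R=[23/32; 3/4; 1]  -> 91/128
g_9 [BRBRBBRBR]  L=[0; 1/2; 5/8; 11/16; 45/64]  R=[91/128; 23/32; 3/4; 1]  -> 181/256
g_10 [BRBRBBRBRB]  L=[0; 1/2; 5/8; 11/16; 45/64; 181/256]  R=[91/128; 23/32; 3/4; 1]  -> 363/512
g_11 [BRBRBBRBRBB]  L=[0; 1/2; 5/8; 11/16; 45/64; 181/256; 363/512]  R=[91/128; 23/32; 3/4; 1]  -> 727/1024
g_12 [BRBRBBRBRBBR]  L=[0; 1/2; 5/8; 11/16; 45/64; 181/256; 363/512]  R=[727/1024; 91/128; 23/32; 3/4; 1]  -> 1453/2048
g_13 [BRBRBBRBRBBRB]  L=[0; 1/2; 5/8; 11/16; 45/64; 181/256; 363/512; 1453/2048]  R=[727/1024; 91/128; 23/32; 3/4; 1]  -> 2907/4096
g_14 [BRBRBBRBRBBRBB]  L=[0; 1/2; 5/8; 11/16; 45/64; 181/256; 363/512; 1453/2048; 2907/4096]  R=[727/1024; 91/128; 23/32; 3/4; 1]  -> 5815/8192
g_15 [BRBRBBRBRBBRBBB]  L=[0; 1/2; 5/8; 11/16; 45/64; 181/256; 363/512; 1453/2048; 2907/4096; 5815/8192]  R=[727/1024; 91/128; 23/32; 3/4; 1]  -> 11631/16384

11631/16384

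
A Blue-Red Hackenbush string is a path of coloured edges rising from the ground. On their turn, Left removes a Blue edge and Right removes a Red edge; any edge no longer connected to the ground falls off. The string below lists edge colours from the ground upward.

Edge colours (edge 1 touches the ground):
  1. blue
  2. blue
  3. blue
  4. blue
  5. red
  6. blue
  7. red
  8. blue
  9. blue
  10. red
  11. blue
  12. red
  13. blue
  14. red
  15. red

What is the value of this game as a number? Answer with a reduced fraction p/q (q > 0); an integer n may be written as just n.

7593/2048

1 of 15 · b · max L 0 · min R +∞ -> 1
2 of 15 · bb · max L 1 · min R +∞ -> 2
3 of 15 · bbb · max L 2 · min R +∞ -> 3
4 of 15 · bbbb · max L 3 · min R +∞ -> 4
5 of 15 · bbbbr · max L 3 · min R 4 -> 7/2
6 of 15 · bbbbrb · max L 7/2 · min R 4 -> 15/4
7 of 15 · bbbbrbr · max L 7/2 · min R 15/4 -> 29/8
8 of 15 · bbbbrbrb · max L 29/8 · min R 15/4 -> 59/16
9 of 15 · bbbbrbrbb · max L 59/16 · min R 15/4 -> 119/32
10 of 15 · bbbbrbrbbr · max L 59/16 · min R 119/32 -> 237/64
11 of 15 · bbbbrbrbbrb · max L 237/64 · min R 119/32 -> 475/128
12 of 15 · bbbbrbrbbrbr · max L 237/64 · min R 475/128 -> 949/256
13 of 15 · bbbbrbrbbrbrb · max L 949/256 · min R 475/128 -> 1899/512
14 of 15 · bbbbrbrbbrbrbr · max L 949/256 · min R 1899/512 -> 3797/1024
15 of 15 · bbbbrbrbbrbrbrr · max L 949/256 · min R 3797/1024 -> 7593/2048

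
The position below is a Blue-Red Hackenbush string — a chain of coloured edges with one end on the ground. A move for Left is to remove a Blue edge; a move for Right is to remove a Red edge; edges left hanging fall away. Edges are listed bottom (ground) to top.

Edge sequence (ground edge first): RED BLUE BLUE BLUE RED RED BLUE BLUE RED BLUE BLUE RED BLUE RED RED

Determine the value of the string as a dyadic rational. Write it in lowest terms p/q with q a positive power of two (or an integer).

-3223/16384

1 of 15 · R · max L −∞ · min R 0 gives -1
2 of 15 · RB · max L -1 · min R 0 gives -1/2
3 of 15 · RBB · max L -1/2 · min R 0 gives -1/4
4 of 15 · RBBB · max L -1/4 · min R 0 gives -1/8
5 of 15 · RBBBR · max L -1/4 · min R -1/8 gives -3/16
6 of 15 · RBBBRR · max L -1/4 · min R -3/16 gives -7/32
7 of 15 · RBBBRRB · max L -7/32 · min R -3/16 gives -13/64
8 of 15 · RBBBRRBB · max L -13/64 · min R -3/16 gives -25/128
9 of 15 · RBBBRRBBR · max L -13/64 · min R -25/128 gives -51/256
10 of 15 · RBBBRRBBRB · max L -51/256 · min R -25/128 gives -101/512
11 of 15 · RBBBRRBBRBB · max L -101/512 · min R -25/128 gives -201/1024
12 of 15 · RBBBRRBBRBBR · max L -101/512 · min R -201/1024 gives -403/2048
13 of 15 · RBBBRRBBRBBRB · max L -403/2048 · min R -201/1024 gives -805/4096
14 of 15 · RBBBRRBBRBBRBR · max L -403/2048 · min R -805/4096 gives -1611/8192
15 of 15 · RBBBRRBBRBBRBRR · max L -403/2048 · min R -1611/8192 gives -3223/16384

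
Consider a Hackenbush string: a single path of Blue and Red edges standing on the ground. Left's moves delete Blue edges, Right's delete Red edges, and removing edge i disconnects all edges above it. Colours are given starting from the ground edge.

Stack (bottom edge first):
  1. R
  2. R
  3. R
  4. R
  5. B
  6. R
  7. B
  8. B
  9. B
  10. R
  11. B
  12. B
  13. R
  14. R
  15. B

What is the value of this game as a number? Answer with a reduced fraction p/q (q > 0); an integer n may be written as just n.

-7245/2048

Recurse on prefixes of the 15-edge string R R R R B R B B B R B B R R B:
R: Left { ∅ }, Right { 0 } => simplest -1
RR: Left { ∅ }, Right { -1; 0 } => simplest -2
RRR: Left { ∅ }, Right { -2; -1; 0 } => simplest -3
RRRR: Left { ∅ }, Right { -3; -2; -1; 0 } => simplest -4
RRRRB: Left { -4 }, Right { -3; -2; -1; 0 } => simplest -7/2
RRRRBR: Left { -4 }, Right { -7/2; -3; -2; -1; 0 } => simplest -15/4
RRRRBRB: Left { -4; -15/4 }, Right { -7/2; -3; -2; -1; 0 } => simplest -29/8
RRRRBRBB: Left { -4; -15/4; -29/8 }, Right { -7/2; -3; -2; -1; 0 } => simplest -57/16
RRRRBRBBB: Left { -4; -15/4; -29/8; -57/16 }, Right { -7/2; -3; -2; -1; 0 } => simplest -113/32
RRRRBRBBBR: Left { -4; -15/4; -29/8; -57/16 }, Right { -113/32; -7/2; -3; -2; -1; 0 } => simplest -227/64
RRRRBRBBBRB: Left { -4; -15/4; -29/8; -57/16; -227/64 }, Right { -113/32; -7/2; -3; -2; -1; 0 } => simplest -453/128
RRRRBRBBBRBB: Left { -4; -15/4; -29/8; -57/16; -227/64; -453/128 }, Right { -113/32; -7/2; -3; -2; -1; 0 } => simplest -905/256
RRRRBRBBBRBBR: Left { -4; -15/4; -29/8; -57/16; -227/64; -453/128 }, Right { -905/256; -113/32; -7/2; -3; -2; -1; 0 } => simplest -1811/512
RRRRBRBBBRBBRR: Left { -4; -15/4; -29/8; -57/16; -227/64; -453/128 }, Right { -1811/512; -905/256; -113/32; -7/2; -3; -2; -1; 0 } => simplest -3623/1024
RRRRBRBBBRBBRRB: Left { -4; -15/4; -29/8; -57/16; -227/64; -453/128; -3623/1024 }, Right { -1811/512; -905/256; -113/32; -7/2; -3; -2; -1; 0 } => simplest -7245/2048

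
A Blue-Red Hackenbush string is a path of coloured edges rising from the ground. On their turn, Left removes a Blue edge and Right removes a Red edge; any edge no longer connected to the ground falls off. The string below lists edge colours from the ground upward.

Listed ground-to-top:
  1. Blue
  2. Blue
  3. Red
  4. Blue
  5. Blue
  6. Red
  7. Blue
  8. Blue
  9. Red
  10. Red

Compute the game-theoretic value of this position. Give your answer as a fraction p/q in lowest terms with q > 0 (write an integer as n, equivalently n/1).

val(B) = { 0 | none } ⇒ 1
val(BB) = { 0, 1 | none } ⇒ 2
val(BBR) = { 0, 1 | 2 } ⇒ 3/2
val(BBRB) = { 0, 1, 3/2 | 2 } ⇒ 7/4
val(BBRBB) = { 0, 1, 3/2, 7/4 | 2 } ⇒ 15/8
val(BBRBBR) = { 0, 1, 3/2, 7/4 | 15/8, 2 } ⇒ 29/16
val(BBRBBRB) = { 0, 1, 3/2, 7/4, 29/16 | 15/8, 2 } ⇒ 59/32
val(BBRBBRBB) = { 0, 1, 3/2, 7/4, 29/16, 59/32 | 15/8, 2 } ⇒ 119/64
val(BBRBBRBBR) = { 0, 1, 3/2, 7/4, 29/16, 59/32 | 119/64, 15/8, 2 } ⇒ 237/128
val(BBRBBRBBRR) = { 0, 1, 3/2, 7/4, 29/16, 59/32 | 237/128, 119/64, 15/8, 2 } ⇒ 473/256

473/256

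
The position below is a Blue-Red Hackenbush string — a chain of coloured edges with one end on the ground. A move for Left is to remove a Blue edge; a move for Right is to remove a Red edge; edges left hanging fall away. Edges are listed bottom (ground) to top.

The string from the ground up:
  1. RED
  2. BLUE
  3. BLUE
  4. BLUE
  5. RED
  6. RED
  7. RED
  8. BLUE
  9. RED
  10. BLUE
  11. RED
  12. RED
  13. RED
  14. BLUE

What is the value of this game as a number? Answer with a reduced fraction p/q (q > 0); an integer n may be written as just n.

G(R) = { ∅ | 0 } gives -1
G(RB) = { -1 | 0 } gives -1/2
G(RBB) = { -1,-1/2 | 0 } gives -1/4
G(RBBB) = { -1,-1/2,-1/4 | 0 } gives -1/8
G(RBBBR) = { -1,-1/2,-1/4 | -1/8,0 } gives -3/16
G(RBBBRR) = { -1,-1/2,-1/4 | -3/16,-1/8,0 } gives -7/32
G(RBBBRRR) = { -1,-1/2,-1/4 | -7/32,-3/16,-1/8,0 } gives -15/64
G(RBBBRRRB) = { -1,-1/2,-1/4,-15/64 | -7/32,-3/16,-1/8,0 } gives -29/128
G(RBBBRRRBR) = { -1,-1/2,-1/4,-15/64 | -29/128,-7/32,-3/16,-1/8,0 } gives -59/256
G(RBBBRRRBRB) = { -1,-1/2,-1/4,-15/64,-59/256 | -29/128,-7/32,-3/16,-1/8,0 } gives -117/512
G(RBBBRRRBRBR) = { -1,-1/2,-1/4,-15/64,-59/256 | -117/512,-29/128,-7/32,-3/16,-1/8,0 } gives -235/1024
G(RBBBRRRBRBRR) = { -1,-1/2,-1/4,-15/64,-59/256 | -235/1024,-117/512,-29/128,-7/32,-3/16,-1/8,0 } gives -471/2048
G(RBBBRRRBRBRRR) = { -1,-1/2,-1/4,-15/64,-59/256 | -471/2048,-235/1024,-117/512,-29/128,-7/32,-3/16,-1/8,0 } gives -943/4096
G(RBBBRRRBRBRRRB) = { -1,-1/2,-1/4,-15/64,-59/256,-943/4096 | -471/2048,-235/1024,-117/512,-29/128,-7/32,-3/16,-1/8,0 } gives -1885/8192

-1885/8192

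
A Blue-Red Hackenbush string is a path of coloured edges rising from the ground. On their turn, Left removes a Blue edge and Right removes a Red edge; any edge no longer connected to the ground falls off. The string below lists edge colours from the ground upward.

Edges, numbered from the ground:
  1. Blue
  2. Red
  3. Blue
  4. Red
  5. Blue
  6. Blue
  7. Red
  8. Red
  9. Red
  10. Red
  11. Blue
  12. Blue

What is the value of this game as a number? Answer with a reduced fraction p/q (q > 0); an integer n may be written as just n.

1 of 12 · B · max L 0 · min R +∞ gives 1
2 of 12 · BR · max L 0 · min R 1 gives 1/2
3 of 12 · BRB · max L 1/2 · min R 1 gives 3/4
4 of 12 · BRBR · max L 1/2 · min R 3/4 gives 5/8
5 of 12 · BRBRB · max L 5/8 · min R 3/4 gives 11/16
6 of 12 · BRBRBB · max L 11/16 · min R 3/4 gives 23/32
7 of 12 · BRBRBBR · max L 11/16 · min R 23/32 gives 45/64
8 of 12 · BRBRBBRR · max L 11/16 · min R 45/64 gives 89/128
9 of 12 · BRBRBBRRR · max L 11/16 · min R 89/128 gives 177/256
10 of 12 · BRBRBBRRRR · max L 11/16 · min R 177/256 gives 353/512
11 of 12 · BRBRBBRRRRB · max L 353/512 · min R 177/256 gives 707/1024
12 of 12 · BRBRBBRRRRBB · max L 707/1024 · min R 177/256 gives 1415/2048

1415/2048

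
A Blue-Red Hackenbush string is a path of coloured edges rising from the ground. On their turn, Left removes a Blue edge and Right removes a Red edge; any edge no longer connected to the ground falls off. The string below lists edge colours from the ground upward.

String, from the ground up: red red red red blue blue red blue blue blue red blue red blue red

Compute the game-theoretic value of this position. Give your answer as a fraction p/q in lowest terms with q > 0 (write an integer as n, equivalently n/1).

-6699/2048

edge 1 of 15 (red): {  | 0 } => -1
edge 2 of 15 (red): {  | -1 0 } => -2
edge 3 of 15 (red): {  | -2 -1 0 } => -3
edge 4 of 15 (red): {  | -3 -2 -1 0 } => -4
edge 5 of 15 (blue): { -4 | -3 -2 -1 0 } => -7/2
edge 6 of 15 (blue): { -4 -7/2 | -3 -2 -1 0 } => -13/4
edge 7 of 15 (red): { -4 -7/2 | -13/4 -3 -2 -1 0 } => -27/8
edge 8 of 15 (blue): { -4 -7/2 -27/8 | -13/4 -3 -2 -1 0 } => -53/16
edge 9 of 15 (blue): { -4 -7/2 -27/8 -53/16 | -13/4 -3 -2 -1 0 } => -105/32
edge 10 of 15 (blue): { -4 -7/2 -27/8 -53/16 -105/32 | -13/4 -3 -2 -1 0 } => -209/64
edge 11 of 15 (red): { -4 -7/2 -27/8 -53/16 -105/32 | -209/64 -13/4 -3 -2 -1 0 } => -419/128
edge 12 of 15 (blue): { -4 -7/2 -27/8 -53/16 -105/32 -419/128 | -209/64 -13/4 -3 -2 -1 0 } => -837/256
edge 13 of 15 (red): { -4 -7/2 -27/8 -53/16 -105/32 -419/128 | -837/256 -209/64 -13/4 -3 -2 -1 0 } => -1675/512
edge 14 of 15 (blue): { -4 -7/2 -27/8 -53/16 -105/32 -419/128 -1675/512 | -837/256 -209/64 -13/4 -3 -2 -1 0 } => -3349/1024
edge 15 of 15 (red): { -4 -7/2 -27/8 -53/16 -105/32 -419/128 -1675/512 | -3349/1024 -837/256 -209/64 -13/4 -3 -2 -1 0 } => -6699/2048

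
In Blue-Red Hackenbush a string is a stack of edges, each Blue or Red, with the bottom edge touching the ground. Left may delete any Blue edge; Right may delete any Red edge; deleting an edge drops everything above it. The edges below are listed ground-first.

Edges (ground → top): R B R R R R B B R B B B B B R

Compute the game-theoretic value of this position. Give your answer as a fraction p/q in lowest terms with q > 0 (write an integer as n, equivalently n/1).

v_1 [R]  L=[∅]  R=[0]  ⇒ -1
v_2 [RB]  L=[-1]  R=[0]  ⇒ -1/2
v_3 [RBR]  L=[-1]  R=[-1/2,0]  ⇒ -3/4
v_4 [RBRR]  L=[-1]  R=[-3/4,-1/2,0]  ⇒ -7/8
v_5 [RBRRR]  L=[-1]  R=[-7/8,-3/4,-1/2,0]  ⇒ -15/16
v_6 [RBRRRR]  L=[-1]  R=[-15/16,-7/8,-3/4,-1/2,0]  ⇒ -31/32
v_7 [RBRRRRB]  L=[-1,-31/32]  R=[-15/16,-7/8,-3/4,-1/2,0]  ⇒ -61/64
v_8 [RBRRRRBB]  L=[-1,-31/32,-61/64]  R=[-15/16,-7/8,-3/4,-1/2,0]  ⇒ -121/128
v_9 [RBRRRRBBR]  L=[-1,-31/32,-61/64]  R=[-121/128,-15/16,-7/8,-3/4,-1/2,0]  ⇒ -243/256
v_10 [RBRRRRBBRB]  L=[-1,-31/32,-61/64,-243/256]  R=[-121/128,-15/16,-7/8,-3/4,-1/2,0]  ⇒ -485/512
v_11 [RBRRRRBBRBB]  L=[-1,-31/32,-61/64,-243/256,-485/512]  R=[-121/128,-15/16,-7/8,-3/4,-1/2,0]  ⇒ -969/1024
v_12 [RBRRRRBBRBBB]  L=[-1,-31/32,-61/64,-243/256,-485/512,-969/1024]  R=[-121/128,-15/16,-7/8,-3/4,-1/2,0]  ⇒ -1937/2048
v_13 [RBRRRRBBRBBBB]  L=[-1,-31/32,-61/64,-243/256,-485/512,-969/1024,-1937/2048]  R=[-121/128,-15/16,-7/8,-3/4,-1/2,0]  ⇒ -3873/4096
v_14 [RBRRRRBBRBBBBB]  L=[-1,-31/32,-61/64,-243/256,-485/512,-969/1024,-1937/2048,-3873/4096]  R=[-121/128,-15/16,-7/8,-3/4,-1/2,0]  ⇒ -7745/8192
v_15 [RBRRRRBBRBBBBBR]  L=[-1,-31/32,-61/64,-243/256,-485/512,-969/1024,-1937/2048,-3873/4096]  R=[-7745/8192,-121/128,-15/16,-7/8,-3/4,-1/2,0]  ⇒ -15491/16384

-15491/16384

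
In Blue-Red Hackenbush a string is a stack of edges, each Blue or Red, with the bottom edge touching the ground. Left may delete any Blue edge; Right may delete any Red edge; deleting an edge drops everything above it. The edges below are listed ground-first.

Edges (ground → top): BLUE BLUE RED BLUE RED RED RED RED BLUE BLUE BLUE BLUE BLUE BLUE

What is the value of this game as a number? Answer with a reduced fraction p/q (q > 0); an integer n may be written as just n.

6271/4096

1 of 14 · B · max L 0 · min R +∞ so 1
2 of 14 · BB · max L 1 · min R +∞ so 2
3 of 14 · BBR · max L 1 · min R 2 so 3/2
4 of 14 · BBRB · max L 3/2 · min R 2 so 7/4
5 of 14 · BBRBR · max L 3/2 · min R 7/4 so 13/8
6 of 14 · BBRBRR · max L 3/2 · min R 13/8 so 25/16
7 of 14 · BBRBRRR · max L 3/2 · min R 25/16 so 49/32
8 of 14 · BBRBRRRR · max L 3/2 · min R 49/32 so 97/64
9 of 14 · BBRBRRRRB · max L 97/64 · min R 49/32 so 195/128
10 of 14 · BBRBRRRRBB · max L 195/128 · min R 49/32 so 391/256
11 of 14 · BBRBRRRRBBB · max L 391/256 · min R 49/32 so 783/512
12 of 14 · BBRBRRRRBBBB · max L 783/512 · min R 49/32 so 1567/1024
13 of 14 · BBRBRRRRBBBBB · max L 1567/1024 · min R 49/32 so 3135/2048
14 of 14 · BBRBRRRRBBBBBB · max L 3135/2048 · min R 49/32 so 6271/4096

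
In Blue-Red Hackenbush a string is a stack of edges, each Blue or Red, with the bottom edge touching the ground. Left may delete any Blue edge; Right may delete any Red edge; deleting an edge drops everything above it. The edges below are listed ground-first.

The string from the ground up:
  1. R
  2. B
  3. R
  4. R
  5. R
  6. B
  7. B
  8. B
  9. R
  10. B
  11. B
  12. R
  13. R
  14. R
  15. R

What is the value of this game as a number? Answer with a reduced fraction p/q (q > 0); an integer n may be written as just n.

-14495/16384

Prefix values for R B R R R B B B R B B R R R R via {L|R} + simplicity:
R: Left { — }, Right { 0 } = simplest -1
RB: Left { -1 }, Right { 0 } = simplest -1/2
RBR: Left { -1 }, Right { -1/2; 0 } = simplest -3/4
RBRR: Left { -1 }, Right { -3/4; -1/2; 0 } = simplest -7/8
RBRRR: Left { -1 }, Right { -7/8; -3/4; -1/2; 0 } = simplest -15/16
RBRRRB: Left { -1; -15/16 }, Right { -7/8; -3/4; -1/2; 0 } = simplest -29/32
RBRRRBB: Left { -1; -15/16; -29/32 }, Right { -7/8; -3/4; -1/2; 0 } = simplest -57/64
RBRRRBBB: Left { -1; -15/16; -29/32; -57/64 }, Right { -7/8; -3/4; -1/2; 0 } = simplest -113/128
RBRRRBBBR: Left { -1; -15/16; -29/32; -57/64 }, Right { -113/128; -7/8; -3/4; -1/2; 0 } = simplest -227/256
RBRRRBBBRB: Left { -1; -15/16; -29/32; -57/64; -227/256 }, Right { -113/128; -7/8; -3/4; -1/2; 0 } = simplest -453/512
RBRRRBBBRBB: Left { -1; -15/16; -29/32; -57/64; -227/256; -453/512 }, Right { -113/128; -7/8; -3/4; -1/2; 0 } = simplest -905/1024
RBRRRBBBRBBR: Left { -1; -15/16; -29/32; -57/64; -227/256; -453/512 }, Right { -905/1024; -113/128; -7/8; -3/4; -1/2; 0 } = simplest -1811/2048
RBRRRBBBRBBRR: Left { -1; -15/16; -29/32; -57/64; -227/256; -453/512 }, Right { -1811/2048; -905/1024; -113/128; -7/8; -3/4; -1/2; 0 } = simplest -3623/4096
RBRRRBBBRBBRRR: Left { -1; -15/16; -29/32; -57/64; -227/256; -453/512 }, Right { -3623/4096; -1811/2048; -905/1024; -113/128; -7/8; -3/4; -1/2; 0 } = simplest -7247/8192
RBRRRBBBRBBRRRR: Left { -1; -15/16; -29/32; -57/64; -227/256; -453/512 }, Right { -7247/8192; -3623/4096; -1811/2048; -905/1024; -113/128; -7/8; -3/4; -1/2; 0 } = simplest -14495/16384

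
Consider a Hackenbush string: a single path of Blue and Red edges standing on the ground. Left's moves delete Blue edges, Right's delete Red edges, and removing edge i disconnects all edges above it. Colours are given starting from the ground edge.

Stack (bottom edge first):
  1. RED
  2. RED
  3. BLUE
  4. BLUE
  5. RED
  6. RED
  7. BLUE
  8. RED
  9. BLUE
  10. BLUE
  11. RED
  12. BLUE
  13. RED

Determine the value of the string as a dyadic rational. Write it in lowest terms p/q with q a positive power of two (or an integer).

v(R) = { none | 0 } ⇒ -1
v(RR) = { none | -1; 0 } ⇒ -2
v(RRB) = { -2 | -1; 0 } ⇒ -3/2
v(RRBB) = { -2; -3/2 | -1; 0 } ⇒ -5/4
v(RRBBR) = { -2; -3/2 | -5/4; -1; 0 } ⇒ -11/8
v(RRBBRR) = { -2; -3/2 | -11/8; -5/4; -1; 0 } ⇒ -23/16
v(RRBBRRB) = { -2; -3/2; -23/16 | -11/8; -5/4; -1; 0 } ⇒ -45/32
v(RRBBRRBR) = { -2; -3/2; -23/16 | -45/32; -11/8; -5/4; -1; 0 } ⇒ -91/64
v(RRBBRRBRB) = { -2; -3/2; -23/16; -91/64 | -45/32; -11/8; -5/4; -1; 0 } ⇒ -181/128
v(RRBBRRBRBB) = { -2; -3/2; -23/16; -91/64; -181/128 | -45/32; -11/8; -5/4; -1; 0 } ⇒ -361/256
v(RRBBRRBRBBR) = { -2; -3/2; -23/16; -91/64; -181/128 | -361/256; -45/32; -11/8; -5/4; -1; 0 } ⇒ -723/512
v(RRBBRRBRBBRB) = { -2; -3/2; -23/16; -91/64; -181/128; -723/512 | -361/256; -45/32; -11/8; -5/4; -1; 0 } ⇒ -1445/1024
v(RRBBRRBRBBRBR) = { -2; -3/2; -23/16; -91/64; -181/128; -723/512 | -1445/1024; -361/256; -45/32; -11/8; -5/4; -1; 0 } ⇒ -2891/2048

-2891/2048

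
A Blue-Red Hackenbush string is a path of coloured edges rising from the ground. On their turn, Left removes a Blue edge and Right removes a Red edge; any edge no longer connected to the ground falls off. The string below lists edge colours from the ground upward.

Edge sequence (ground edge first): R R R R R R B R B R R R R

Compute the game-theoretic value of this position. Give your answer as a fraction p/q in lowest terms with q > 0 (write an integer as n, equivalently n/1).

-735/128

Recurse on prefixes of the 13-edge string R R R R R R B R B R R R R:
1 of 13 · R · max L −∞ · min R 0 gives -1
2 of 13 · RR · max L −∞ · min R -1 gives -2
3 of 13 · RRR · max L −∞ · min R -2 gives -3
4 of 13 · RRRR · max L −∞ · min R -3 gives -4
5 of 13 · RRRRR · max L −∞ · min R -4 gives -5
6 of 13 · RRRRRR · max L −∞ · min R -5 gives -6
7 of 13 · RRRRRRB · max L -6 · min R -5 gives -11/2
8 of 13 · RRRRRRBR · max L -6 · min R -11/2 gives -23/4
9 of 13 · RRRRRRBRB · max L -23/4 · min R -11/2 gives -45/8
10 of 13 · RRRRRRBRBR · max L -23/4 · min R -45/8 gives -91/16
11 of 13 · RRRRRRBRBRR · max L -23/4 · min R -91/16 gives -183/32
12 of 13 · RRRRRRBRBRRR · max L -23/4 · min R -183/32 gives -367/64
13 of 13 · RRRRRRBRBRRRR · max L -23/4 · min R -367/64 gives -735/128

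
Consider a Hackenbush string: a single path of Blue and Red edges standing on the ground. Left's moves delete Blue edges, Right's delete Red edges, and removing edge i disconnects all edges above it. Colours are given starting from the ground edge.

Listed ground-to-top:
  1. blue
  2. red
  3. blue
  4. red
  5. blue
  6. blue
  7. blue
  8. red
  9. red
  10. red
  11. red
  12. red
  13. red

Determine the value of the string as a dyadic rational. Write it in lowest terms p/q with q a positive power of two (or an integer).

edge 1 of 13 (blue): { 0 | ∅ } = 1
edge 2 of 13 (red): { 0 | 1 } = 1/2
edge 3 of 13 (blue): { 0 1/2 | 1 } = 3/4
edge 4 of 13 (red): { 0 1/2 | 3/4 1 } = 5/8
edge 5 of 13 (blue): { 0 1/2 5/8 | 3/4 1 } = 11/16
edge 6 of 13 (blue): { 0 1/2 5/8 11/16 | 3/4 1 } = 23/32
edge 7 of 13 (blue): { 0 1/2 5/8 11/16 23/32 | 3/4 1 } = 47/64
edge 8 of 13 (red): { 0 1/2 5/8 11/16 23/32 | 47/64 3/4 1 } = 93/128
edge 9 of 13 (red): { 0 1/2 5/8 11/16 23/32 | 93/128 47/64 3/4 1 } = 185/256
edge 10 of 13 (red): { 0 1/2 5/8 11/16 23/32 | 185/256 93/128 47/64 3/4 1 } = 369/512
edge 11 of 13 (red): { 0 1/2 5/8 11/16 23/32 | 369/512 185/256 93/128 47/64 3/4 1 } = 737/1024
edge 12 of 13 (red): { 0 1/2 5/8 11/16 23/32 | 737/1024 369/512 185/256 93/128 47/64 3/4 1 } = 1473/2048
edge 13 of 13 (red): { 0 1/2 5/8 11/16 23/32 | 1473/2048 737/1024 369/512 185/256 93/128 47/64 3/4 1 } = 2945/4096

2945/4096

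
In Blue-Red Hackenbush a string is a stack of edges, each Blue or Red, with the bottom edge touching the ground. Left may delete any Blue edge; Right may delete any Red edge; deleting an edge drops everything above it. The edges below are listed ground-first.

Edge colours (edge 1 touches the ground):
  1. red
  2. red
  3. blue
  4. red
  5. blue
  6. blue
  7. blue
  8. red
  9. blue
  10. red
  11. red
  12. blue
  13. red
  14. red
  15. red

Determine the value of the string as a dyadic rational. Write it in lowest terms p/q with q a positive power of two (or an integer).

-12655/8192

1 of 15 · r · max L −∞ · min R 0 = -1
2 of 15 · rr · max L −∞ · min R -1 = -2
3 of 15 · rrb · max L -2 · min R -1 = -3/2
4 of 15 · rrbr · max L -2 · min R -3/2 = -7/4
5 of 15 · rrbrb · max L -7/4 · min R -3/2 = -13/8
6 of 15 · rrbrbb · max L -13/8 · min R -3/2 = -25/16
7 of 15 · rrbrbbb · max L -25/16 · min R -3/2 = -49/32
8 of 15 · rrbrbbbr · max L -25/16 · min R -49/32 = -99/64
9 of 15 · rrbrbbbrb · max L -99/64 · min R -49/32 = -197/128
10 of 15 · rrbrbbbrbr · max L -99/64 · min R -197/128 = -395/256
11 of 15 · rrbrbbbrbrr · max L -99/64 · min R -395/256 = -791/512
12 of 15 · rrbrbbbrbrrb · max L -791/512 · min R -395/256 = -1581/1024
13 of 15 · rrbrbbbrbrrbr · max L -791/512 · min R -1581/1024 = -3163/2048
14 of 15 · rrbrbbbrbrrbrr · max L -791/512 · min R -3163/2048 = -6327/4096
15 of 15 · rrbrbbbrbrrbrrr · max L -791/512 · min R -6327/4096 = -12655/8192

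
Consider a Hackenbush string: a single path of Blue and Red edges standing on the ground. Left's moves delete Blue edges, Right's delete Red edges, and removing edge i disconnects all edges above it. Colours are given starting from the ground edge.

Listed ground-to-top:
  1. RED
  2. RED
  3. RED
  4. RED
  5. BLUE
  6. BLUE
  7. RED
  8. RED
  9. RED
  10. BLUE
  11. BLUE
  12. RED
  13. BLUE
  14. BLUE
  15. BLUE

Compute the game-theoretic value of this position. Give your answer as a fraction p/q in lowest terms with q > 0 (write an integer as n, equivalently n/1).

Build G(s[:k]) for k = 1..15, string s = RED RED RED RED BLUE BLUE RED RED RED BLUE BLUE RED BLUE BLUE BLUE.
G(R) = { — | 0 } — -1
G(RR) = { — | -1; 0 } — -2
G(RRR) = { — | -2; -1; 0 } — -3
G(RRRR) = { — | -3; -2; -1; 0 } — -4
G(RRRRB) = { -4 | -3; -2; -1; 0 } — -7/2
G(RRRRBB) = { -4; -7/2 | -3; -2; -1; 0 } — -13/4
G(RRRRBBR) = { -4; -7/2 | -13/4; -3; -2; -1; 0 } — -27/8
G(RRRRBBRR) = { -4; -7/2 | -27/8; -13/4; -3; -2; -1; 0 } — -55/16
G(RRRRBBRRR) = { -4; -7/2 | -55/16; -27/8; -13/4; -3; -2; -1; 0 } — -111/32
G(RRRRBBRRRB) = { -4; -7/2; -111/32 | -55/16; -27/8; -13/4; -3; -2; -1; 0 } — -221/64
G(RRRRBBRRRBB) = { -4; -7/2; -111/32; -221/64 | -55/16; -27/8; -13/4; -3; -2; -1; 0 } — -441/128
G(RRRRBBRRRBBR) = { -4; -7/2; -111/32; -221/64 | -441/128; -55/16; -27/8; -13/4; -3; -2; -1; 0 } — -883/256
G(RRRRBBRRRBBRB) = { -4; -7/2; -111/32; -221/64; -883/256 | -441/128; -55/16; -27/8; -13/4; -3; -2; -1; 0 } — -1765/512
G(RRRRBBRRRBBRBB) = { -4; -7/2; -111/32; -221/64; -883/256; -1765/512 | -441/128; -55/16; -27/8; -13/4; -3; -2; -1; 0 } — -3529/1024
G(RRRRBBRRRBBRBBB) = { -4; -7/2; -111/32; -221/64; -883/256; -1765/512; -3529/1024 | -441/128; -55/16; -27/8; -13/4; -3; -2; -1; 0 } — -7057/2048

-7057/2048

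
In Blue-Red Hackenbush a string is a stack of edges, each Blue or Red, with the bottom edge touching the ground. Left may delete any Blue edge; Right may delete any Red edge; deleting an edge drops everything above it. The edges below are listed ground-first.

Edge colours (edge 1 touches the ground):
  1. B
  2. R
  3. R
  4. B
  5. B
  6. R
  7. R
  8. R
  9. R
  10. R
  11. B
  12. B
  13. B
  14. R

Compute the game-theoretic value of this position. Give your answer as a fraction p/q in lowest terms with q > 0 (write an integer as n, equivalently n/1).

3101/8192

edge 1 of 14 (B): { 0 |  } = 1
edge 2 of 14 (R): { 0 | 1 } = 1/2
edge 3 of 14 (R): { 0 | 1/2,1 } = 1/4
edge 4 of 14 (B): { 0,1/4 | 1/2,1 } = 3/8
edge 5 of 14 (B): { 0,1/4,3/8 | 1/2,1 } = 7/16
edge 6 of 14 (R): { 0,1/4,3/8 | 7/16,1/2,1 } = 13/32
edge 7 of 14 (R): { 0,1/4,3/8 | 13/32,7/16,1/2,1 } = 25/64
edge 8 of 14 (R): { 0,1/4,3/8 | 25/64,13/32,7/16,1/2,1 } = 49/128
edge 9 of 14 (R): { 0,1/4,3/8 | 49/128,25/64,13/32,7/16,1/2,1 } = 97/256
edge 10 of 14 (R): { 0,1/4,3/8 | 97/256,49/128,25/64,13/32,7/16,1/2,1 } = 193/512
edge 11 of 14 (B): { 0,1/4,3/8,193/512 | 97/256,49/128,25/64,13/32,7/16,1/2,1 } = 387/1024
edge 12 of 14 (B): { 0,1/4,3/8,193/512,387/1024 | 97/256,49/128,25/64,13/32,7/16,1/2,1 } = 775/2048
edge 13 of 14 (B): { 0,1/4,3/8,193/512,387/1024,775/2048 | 97/256,49/128,25/64,13/32,7/16,1/2,1 } = 1551/4096
edge 14 of 14 (R): { 0,1/4,3/8,193/512,387/1024,775/2048 | 1551/4096,97/256,49/128,25/64,13/32,7/16,1/2,1 } = 3101/8192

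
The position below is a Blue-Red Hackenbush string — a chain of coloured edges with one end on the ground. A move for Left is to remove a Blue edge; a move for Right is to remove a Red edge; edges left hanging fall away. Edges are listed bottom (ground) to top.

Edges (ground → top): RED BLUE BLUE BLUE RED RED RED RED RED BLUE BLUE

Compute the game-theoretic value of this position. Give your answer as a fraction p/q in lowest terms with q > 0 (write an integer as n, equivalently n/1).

-249/1024

value_1 [R]  L=[·]  R=[0]  so -1
value_2 [RB]  L=[-1]  R=[0]  so -1/2
value_3 [RBB]  L=[-1; -1/2]  R=[0]  so -1/4
value_4 [RBBB]  L=[-1; -1/2; -1/4]  R=[0]  so -1/8
value_5 [RBBBR]  L=[-1; -1/2; -1/4]  R=[-1/8; 0]  so -3/16
value_6 [RBBBRR]  L=[-1; -1/2; -1/4]  R=[-3/16; -1/8; 0]  so -7/32
value_7 [RBBBRRR]  L=[-1; -1/2; -1/4]  R=[-7/32; -3/16; -1/8; 0]  so -15/64
value_8 [RBBBRRRR]  L=[-1; -1/2; -1/4]  R=[-15/64; -7/32; -3/16; -1/8; 0]  so -31/128
value_9 [RBBBRRRRR]  L=[-1; -1/2; -1/4]  R=[-31/128; -15/64; -7/32; -3/16; -1/8; 0]  so -63/256
value_10 [RBBBRRRRRB]  L=[-1; -1/2; -1/4; -63/256]  R=[-31/128; -15/64; -7/32; -3/16; -1/8; 0]  so -125/512
value_11 [RBBBRRRRRBB]  L=[-1; -1/2; -1/4; -63/256; -125/512]  R=[-31/128; -15/64; -7/32; -3/16; -1/8; 0]  so -249/1024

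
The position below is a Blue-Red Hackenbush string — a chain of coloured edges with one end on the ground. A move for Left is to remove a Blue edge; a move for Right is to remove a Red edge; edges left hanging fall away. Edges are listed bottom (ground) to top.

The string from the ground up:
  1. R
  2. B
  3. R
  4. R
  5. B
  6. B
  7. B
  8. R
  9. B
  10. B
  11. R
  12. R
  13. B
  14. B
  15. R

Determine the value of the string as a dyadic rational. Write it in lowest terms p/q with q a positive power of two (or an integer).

Build g(s[:k]) for k = 1..15, string s = R B R R B B B R B B R R B B R.
edge 1 of 15 (R): { none | 0 } -> -1
edge 2 of 15 (B): { -1 | 0 } -> -1/2
edge 3 of 15 (R): { -1 | -1/2 0 } -> -3/4
edge 4 of 15 (R): { -1 | -3/4 -1/2 0 } -> -7/8
edge 5 of 15 (B): { -1 -7/8 | -3/4 -1/2 0 } -> -13/16
edge 6 of 15 (B): { -1 -7/8 -13/16 | -3/4 -1/2 0 } -> -25/32
edge 7 of 15 (B): { -1 -7/8 -13/16 -25/32 | -3/4 -1/2 0 } -> -49/64
edge 8 of 15 (R): { -1 -7/8 -13/16 -25/32 | -49/64 -3/4 -1/2 0 } -> -99/128
edge 9 of 15 (B): { -1 -7/8 -13/16 -25/32 -99/128 | -49/64 -3/4 -1/2 0 } -> -197/256
edge 10 of 15 (B): { -1 -7/8 -13/16 -25/32 -99/128 -197/256 | -49/64 -3/4 -1/2 0 } -> -393/512
edge 11 of 15 (R): { -1 -7/8 -13/16 -25/32 -99/128 -197/256 | -393/512 -49/64 -3/4 -1/2 0 } -> -787/1024
edge 12 of 15 (R): { -1 -7/8 -13/16 -25/32 -99/128 -197/256 | -787/1024 -393/512 -49/64 -3/4 -1/2 0 } -> -1575/2048
edge 13 of 15 (B): { -1 -7/8 -13/16 -25/32 -99/128 -197/256 -1575/2048 | -787/1024 -393/512 -49/64 -3/4 -1/2 0 } -> -3149/4096
edge 14 of 15 (B): { -1 -7/8 -13/16 -25/32 -99/128 -197/256 -1575/2048 -3149/4096 | -787/1024 -393/512 -49/64 -3/4 -1/2 0 } -> -6297/8192
edge 15 of 15 (R): { -1 -7/8 -13/16 -25/32 -99/128 -197/256 -1575/2048 -3149/4096 | -6297/8192 -787/1024 -393/512 -49/64 -3/4 -1/2 0 } -> -12595/16384

-12595/16384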